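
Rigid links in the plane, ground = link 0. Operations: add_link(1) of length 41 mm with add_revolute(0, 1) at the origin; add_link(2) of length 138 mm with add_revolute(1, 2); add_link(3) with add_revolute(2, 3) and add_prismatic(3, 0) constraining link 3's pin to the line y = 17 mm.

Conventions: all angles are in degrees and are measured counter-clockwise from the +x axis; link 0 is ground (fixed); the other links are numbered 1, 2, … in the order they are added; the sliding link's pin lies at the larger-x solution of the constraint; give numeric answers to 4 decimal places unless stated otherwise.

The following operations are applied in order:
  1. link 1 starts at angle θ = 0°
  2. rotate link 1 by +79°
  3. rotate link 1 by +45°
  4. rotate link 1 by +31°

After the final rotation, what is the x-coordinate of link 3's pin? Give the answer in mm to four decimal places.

geometry: r = 41 mm, L = 138 mm, e = 17 mm; θ starts at 0°
rotate link 1 by +79°: θ ← 0° +79° = 79°
rotate link 1 by +45°: θ ← 79° +45° = 124°
rotate link 1 by +31°: θ ← 124° +31° = 155°
crank pin P = (r cos θ, r sin θ) = (-37.158619, 17.327349)
h = r sin θ − e = 17.327349 − 17 = 0.327349
x = r cos θ + √(L² − h²) = -37.158619 + 137.999612 = 100.840992

100.8410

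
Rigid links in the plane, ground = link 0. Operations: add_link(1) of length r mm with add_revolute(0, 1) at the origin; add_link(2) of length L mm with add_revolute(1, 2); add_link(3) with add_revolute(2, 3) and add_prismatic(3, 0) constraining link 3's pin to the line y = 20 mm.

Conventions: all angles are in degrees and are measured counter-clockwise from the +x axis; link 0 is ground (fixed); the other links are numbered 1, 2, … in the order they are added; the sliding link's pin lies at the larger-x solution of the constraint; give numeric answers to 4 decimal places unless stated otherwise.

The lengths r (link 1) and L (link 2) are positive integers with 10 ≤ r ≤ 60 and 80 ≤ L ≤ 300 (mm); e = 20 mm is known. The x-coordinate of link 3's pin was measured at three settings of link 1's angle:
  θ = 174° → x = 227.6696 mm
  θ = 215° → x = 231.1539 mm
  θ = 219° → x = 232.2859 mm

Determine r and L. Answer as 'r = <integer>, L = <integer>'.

constraint per measurement: (x − r cos θ)² + (r sin θ − e)² = L²
subtracting the θ₁ and θ₂ equations cancels the r² and L² terms:
r = (x₁² − x₂²) / (2[(x₁cos θ₁ + e sin θ₁) − (x₂cos θ₂ + e sin θ₂)]) = 33.9998 → r = 34
L² = (x₁ − r cos θ₁)² + (r sin θ₁ − e)² = 68644.0114 → L = 262.0000 → L = 262
check at θ₃=219°: x = 232.2859 (printed 232.2859) ✓

r = 34, L = 262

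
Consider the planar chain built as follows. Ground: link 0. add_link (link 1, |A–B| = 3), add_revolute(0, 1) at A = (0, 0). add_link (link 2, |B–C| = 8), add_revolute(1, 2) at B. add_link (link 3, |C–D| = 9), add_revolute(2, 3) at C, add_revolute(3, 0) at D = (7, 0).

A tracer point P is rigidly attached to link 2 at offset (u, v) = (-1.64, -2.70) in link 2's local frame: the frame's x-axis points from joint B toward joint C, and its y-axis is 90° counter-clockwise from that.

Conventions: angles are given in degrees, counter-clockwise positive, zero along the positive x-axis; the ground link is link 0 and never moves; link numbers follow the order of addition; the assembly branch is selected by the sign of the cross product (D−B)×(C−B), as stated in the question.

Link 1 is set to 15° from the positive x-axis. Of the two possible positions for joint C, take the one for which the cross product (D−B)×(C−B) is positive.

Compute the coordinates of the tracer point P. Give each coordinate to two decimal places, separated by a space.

A=(0,0), D=(7.00,0)
B = A + 3.00·(cos15°, sin15°) = (2.8978, 0.7765)
|BD| = 4.1751
circle(B,8.00) ∩ circle(D,9.00): a=0.0516, h=7.9998
  candidates: C₊=(4.4363,8.6271) cross=33.400; C₋=(1.4607,-7.0934) cross=-33.400
  branch + wants cross > 0 → take C=(4.4363,8.6271) (cross=33.400)
ex = (C−B)/|BC| = (0.1923,0.9813); ey = (-0.9813,0.1923)
P = B + -1.64·ex + -2.70·ey = (5.2320,-1.3522)

5.23 -1.35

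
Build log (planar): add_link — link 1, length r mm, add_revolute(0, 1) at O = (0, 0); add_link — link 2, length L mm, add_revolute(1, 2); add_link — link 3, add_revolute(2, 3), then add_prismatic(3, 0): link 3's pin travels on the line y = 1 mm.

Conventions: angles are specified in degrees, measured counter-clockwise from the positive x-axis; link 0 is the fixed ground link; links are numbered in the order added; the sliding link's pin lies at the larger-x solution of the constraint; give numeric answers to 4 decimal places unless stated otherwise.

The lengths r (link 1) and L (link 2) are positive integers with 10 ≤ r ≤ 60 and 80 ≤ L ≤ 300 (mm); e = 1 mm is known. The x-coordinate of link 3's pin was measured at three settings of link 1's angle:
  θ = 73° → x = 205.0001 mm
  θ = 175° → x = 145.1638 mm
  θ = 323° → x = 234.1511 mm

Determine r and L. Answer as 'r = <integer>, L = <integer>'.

constraint per measurement: (x − r cos θ)² + (r sin θ − e)² = L²
subtracting the θ₁ and θ₂ equations cancels the r² and L² terms:
r = (x₁² − x₂²) / (2[(x₁cos θ₁ + e sin θ₁) − (x₂cos θ₂ + e sin θ₂)]) = 51.0000 → r = 51
L² = (x₁ − r cos θ₁)² + (r sin θ₁ − e)² = 38416.0026 → L = 196.0000 → L = 196
check at θ₃=323°: x = 234.1511 (printed 234.1511) ✓

r = 51, L = 196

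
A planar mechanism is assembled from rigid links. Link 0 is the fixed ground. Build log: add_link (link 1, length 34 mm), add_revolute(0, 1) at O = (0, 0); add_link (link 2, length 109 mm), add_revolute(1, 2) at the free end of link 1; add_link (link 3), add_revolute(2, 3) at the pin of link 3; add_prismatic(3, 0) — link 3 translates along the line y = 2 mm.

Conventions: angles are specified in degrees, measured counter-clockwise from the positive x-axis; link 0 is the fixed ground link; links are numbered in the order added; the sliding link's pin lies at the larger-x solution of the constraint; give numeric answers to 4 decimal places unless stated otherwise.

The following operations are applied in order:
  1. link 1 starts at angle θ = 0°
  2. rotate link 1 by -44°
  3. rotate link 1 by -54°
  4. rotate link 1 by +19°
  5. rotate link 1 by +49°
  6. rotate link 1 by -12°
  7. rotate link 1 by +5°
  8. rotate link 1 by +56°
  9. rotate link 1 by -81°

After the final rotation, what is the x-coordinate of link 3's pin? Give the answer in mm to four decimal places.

geometry: r = 34 mm, L = 109 mm, e = 2 mm; θ starts at 0°
rotate link 1 by -44°: θ ← 0° -44° = -44°
rotate link 1 by -54°: θ ← -44° -54° = -98°
rotate link 1 by +19°: θ ← -98° +19° = -79°
rotate link 1 by +49°: θ ← -79° +49° = -30°
rotate link 1 by -12°: θ ← -30° -12° = -42°
rotate link 1 by +5°: θ ← -42° +5° = -37°
rotate link 1 by +56°: θ ← -37° +56° = 19°
rotate link 1 by -81°: θ ← 19° -81° = -62°
crank pin P = (r cos θ, r sin θ) = (15.962033, -30.020218)
h = r sin θ − e = -30.020218 − 2 = -32.020218
x = r cos θ + √(L² − h²) = 15.962033 + 104.190718 = 120.152751

120.1528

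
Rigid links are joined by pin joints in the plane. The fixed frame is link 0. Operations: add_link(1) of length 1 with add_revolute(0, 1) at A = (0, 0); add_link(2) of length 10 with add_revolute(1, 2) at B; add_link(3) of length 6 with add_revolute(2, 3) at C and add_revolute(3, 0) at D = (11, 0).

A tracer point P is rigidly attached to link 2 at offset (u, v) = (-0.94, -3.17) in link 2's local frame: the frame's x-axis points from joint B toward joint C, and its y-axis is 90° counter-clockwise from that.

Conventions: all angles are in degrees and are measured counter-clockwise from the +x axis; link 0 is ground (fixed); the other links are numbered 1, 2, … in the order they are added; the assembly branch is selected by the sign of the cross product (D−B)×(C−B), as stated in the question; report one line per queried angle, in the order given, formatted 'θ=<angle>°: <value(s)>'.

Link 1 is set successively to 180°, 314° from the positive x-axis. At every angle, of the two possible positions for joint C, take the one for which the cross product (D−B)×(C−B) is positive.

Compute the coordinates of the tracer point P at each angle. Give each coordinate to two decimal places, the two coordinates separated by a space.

A=(0,0), D=(11.00,0)
θ=180°: B = A + 1.00·(cos180°, sin180°) = (-1.0000, 0.0000)
θ=180°: |BD| = 12.0000
θ=180°: circle(B,10.00) ∩ circle(D,6.00): a=8.6667, h=4.9889
θ=180°:   candidates: C₊=(7.6667,4.9889) cross=59.867; C₋=(7.6667,-4.9889) cross=-59.867
θ=180°:   branch + wants cross > 0 → take C=(7.6667,4.9889) (cross=59.867)
θ=180°: ex = (C−B)/|BC| = (0.8667,0.4989); ey = (-0.4989,0.8667)
θ=180°: P = B + -0.94·ex + -3.17·ey = (-0.2332,-3.2163)
θ=314°: B = A + 1.00·(cos314°, sin314°) = (0.6947, -0.7193)
θ=314°: |BD| = 10.3304
θ=314°: circle(B,10.00) ∩ circle(D,6.00): a=8.2629, h=5.6325
θ=314°:   candidates: C₊=(8.5452,5.4749) cross=58.186; C₋=(9.3297,-5.7628) cross=-58.186
θ=314°:   branch + wants cross > 0 → take C=(8.5452,5.4749) (cross=58.186)
θ=314°: ex = (C−B)/|BC| = (0.7851,0.6194); ey = (-0.6194,0.7851)
θ=314°: P = B + -0.94·ex + -3.17·ey = (1.9203,-3.7902)

θ=180°: -0.23 -3.22
θ=314°: 1.92 -3.79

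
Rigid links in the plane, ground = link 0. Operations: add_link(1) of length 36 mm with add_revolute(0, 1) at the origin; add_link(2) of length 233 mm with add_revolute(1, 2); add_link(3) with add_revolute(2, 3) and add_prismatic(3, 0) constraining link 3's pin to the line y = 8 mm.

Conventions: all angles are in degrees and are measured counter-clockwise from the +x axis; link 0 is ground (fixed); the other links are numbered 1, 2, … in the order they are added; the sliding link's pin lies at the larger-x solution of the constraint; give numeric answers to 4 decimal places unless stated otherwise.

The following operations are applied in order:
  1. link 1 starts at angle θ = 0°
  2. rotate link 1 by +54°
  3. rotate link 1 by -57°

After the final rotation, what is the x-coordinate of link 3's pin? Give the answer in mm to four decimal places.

geometry: r = 36 mm, L = 233 mm, e = 8 mm; θ starts at 0°
rotate link 1 by +54°: θ ← 0° +54° = 54°
rotate link 1 by -57°: θ ← 54° -57° = -3°
crank pin P = (r cos θ, r sin θ) = (35.950663, -1.884094)
h = r sin θ − e = -1.884094 − 8 = -9.884094
x = r cos θ + √(L² − h²) = 35.950663 + 232.790259 = 268.740922

268.7409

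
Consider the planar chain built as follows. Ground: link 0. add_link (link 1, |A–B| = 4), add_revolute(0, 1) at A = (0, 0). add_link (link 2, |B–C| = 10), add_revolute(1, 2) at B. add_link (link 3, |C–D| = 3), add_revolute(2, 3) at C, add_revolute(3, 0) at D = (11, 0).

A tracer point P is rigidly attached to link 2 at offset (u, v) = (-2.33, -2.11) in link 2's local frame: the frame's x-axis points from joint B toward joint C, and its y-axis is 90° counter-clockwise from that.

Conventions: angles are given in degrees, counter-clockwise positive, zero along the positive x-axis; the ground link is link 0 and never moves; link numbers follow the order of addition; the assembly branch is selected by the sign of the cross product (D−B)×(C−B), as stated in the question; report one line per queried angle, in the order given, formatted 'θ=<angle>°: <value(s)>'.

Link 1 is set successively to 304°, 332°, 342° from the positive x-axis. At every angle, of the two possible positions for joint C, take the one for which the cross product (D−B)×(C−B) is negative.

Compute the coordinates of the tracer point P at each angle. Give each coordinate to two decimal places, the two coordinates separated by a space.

A=(0,0), D=(11.00,0)
θ=304°: B = A + 4.00·(cos304°, sin304°) = (2.2368, -3.3162)
θ=304°: |BD| = 9.3697
θ=304°: circle(B,10.00) ∩ circle(D,3.00): a=9.5409, h=2.9951
θ=304°:   candidates: C₊=(10.1001,2.8619) cross=28.063; C₋=(12.2202,-2.7406) cross=-28.063
θ=304°:   branch - wants cross < 0 → take C=(12.2202,-2.7406) (cross=-28.063)
θ=304°: ex = (C−B)/|BC| = (0.9983,0.0576); ey = (-0.0576,0.9983)
θ=304°: P = B + -2.33·ex + -2.11·ey = (0.0321,-5.5567)
θ=332°: B = A + 4.00·(cos332°, sin332°) = (3.5318, -1.8779)
θ=332°: |BD| = 7.7007
θ=332°: circle(B,10.00) ∩ circle(D,3.00): a=9.7589, h=2.1826
θ=332°:   candidates: C₊=(12.4638,2.6186) cross=16.808; C₋=(13.5283,-1.6148) cross=-16.808
θ=332°:   branch - wants cross < 0 → take C=(13.5283,-1.6148) (cross=-16.808)
θ=332°: ex = (C−B)/|BC| = (0.9997,0.0263); ey = (-0.0263,0.9997)
θ=332°: P = B + -2.33·ex + -2.11·ey = (1.2581,-4.0485)
θ=342°: B = A + 4.00·(cos342°, sin342°) = (3.8042, -1.2361)
θ=342°: |BD| = 7.3012
θ=342°: circle(B,10.00) ∩ circle(D,3.00): a=9.8825, h=1.5287
θ=342°:   candidates: C₊=(13.2852,1.9436) cross=11.161; C₋=(13.8028,-1.0696) cross=-11.161
θ=342°:   branch - wants cross < 0 → take C=(13.8028,-1.0696) (cross=-11.161)
θ=342°: ex = (C−B)/|BC| = (0.9999,0.0166); ey = (-0.0166,0.9999)
θ=342°: P = B + -2.33·ex + -2.11·ey = (1.5097,-3.3846)

θ=304°: 0.03 -5.56
θ=332°: 1.26 -4.05
θ=342°: 1.51 -3.38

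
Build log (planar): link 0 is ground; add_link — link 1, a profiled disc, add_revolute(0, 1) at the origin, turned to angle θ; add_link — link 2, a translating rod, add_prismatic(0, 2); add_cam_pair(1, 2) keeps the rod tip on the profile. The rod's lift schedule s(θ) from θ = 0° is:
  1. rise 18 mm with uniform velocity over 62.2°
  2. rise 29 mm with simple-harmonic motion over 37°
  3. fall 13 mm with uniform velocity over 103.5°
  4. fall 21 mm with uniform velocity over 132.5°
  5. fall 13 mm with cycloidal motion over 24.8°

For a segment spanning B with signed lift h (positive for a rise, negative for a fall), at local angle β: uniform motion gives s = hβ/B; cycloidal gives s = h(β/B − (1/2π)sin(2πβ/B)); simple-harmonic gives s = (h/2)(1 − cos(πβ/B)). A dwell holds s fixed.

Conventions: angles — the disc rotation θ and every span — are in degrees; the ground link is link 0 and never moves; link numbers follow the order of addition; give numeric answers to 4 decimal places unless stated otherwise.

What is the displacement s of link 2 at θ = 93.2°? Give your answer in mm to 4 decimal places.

seg 1 [0°–62.2°] uniform, h=18: full span → s += 18 → s = 18.0000
seg 2 [62.2°–99.2°] simple-harmonic, h=29: θ=93.2° here. β=31, B=37. 29/2·(1 − cos(π·0.8378)) = 27.1587 → s = 45.1587

45.1587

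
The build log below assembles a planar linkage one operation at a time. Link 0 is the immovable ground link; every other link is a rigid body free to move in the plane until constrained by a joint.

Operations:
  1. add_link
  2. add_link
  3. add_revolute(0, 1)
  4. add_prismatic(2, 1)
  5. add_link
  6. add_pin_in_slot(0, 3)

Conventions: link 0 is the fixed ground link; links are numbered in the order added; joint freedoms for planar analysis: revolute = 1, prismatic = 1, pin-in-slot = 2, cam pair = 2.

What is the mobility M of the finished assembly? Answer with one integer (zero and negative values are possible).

ground; <1,0,0>
#1 <2,0,0>
#2 <3,0,0>
R:0↔1 J1 <3,1,0>
P:2↔1 J1 <3,2,0>
#3 <4,2,0>
PS:0↔3 J2 <4,2,1>
3×3 − 2×2 − 1×1 = 4

M = 4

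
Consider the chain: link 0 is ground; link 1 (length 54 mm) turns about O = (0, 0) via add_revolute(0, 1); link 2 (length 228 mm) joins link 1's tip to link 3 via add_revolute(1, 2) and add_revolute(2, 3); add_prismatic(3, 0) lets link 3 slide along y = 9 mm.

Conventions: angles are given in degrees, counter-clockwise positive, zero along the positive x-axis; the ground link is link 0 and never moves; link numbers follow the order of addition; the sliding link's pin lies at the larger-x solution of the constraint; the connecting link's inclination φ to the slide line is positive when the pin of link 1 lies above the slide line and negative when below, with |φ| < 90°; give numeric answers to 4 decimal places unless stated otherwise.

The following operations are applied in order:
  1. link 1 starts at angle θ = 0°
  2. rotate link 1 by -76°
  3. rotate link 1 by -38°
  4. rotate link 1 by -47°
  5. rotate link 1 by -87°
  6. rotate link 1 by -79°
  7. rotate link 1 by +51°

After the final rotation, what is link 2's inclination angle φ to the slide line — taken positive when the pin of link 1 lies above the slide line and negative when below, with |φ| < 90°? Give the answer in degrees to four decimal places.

geometry: r = 54 mm, L = 228 mm, e = 9 mm; θ starts at 0°
rotate link 1 by -76°: θ ← 0° -76° = -76°
rotate link 1 by -38°: θ ← -76° -38° = -114°
rotate link 1 by -47°: θ ← -114° -47° = -161°
rotate link 1 by -87°: θ ← -161° -87° = -248°
rotate link 1 by -79°: θ ← -248° -79° = -327°
rotate link 1 by +51°: θ ← -327° +51° = -276°
h = r sin θ − e = 53.704182 − 9 = 44.704182
sin φ = h / L = 44.704182 / 228 = 0.19607098
φ = arcsin(0.19607098) = 11.307294°

11.3073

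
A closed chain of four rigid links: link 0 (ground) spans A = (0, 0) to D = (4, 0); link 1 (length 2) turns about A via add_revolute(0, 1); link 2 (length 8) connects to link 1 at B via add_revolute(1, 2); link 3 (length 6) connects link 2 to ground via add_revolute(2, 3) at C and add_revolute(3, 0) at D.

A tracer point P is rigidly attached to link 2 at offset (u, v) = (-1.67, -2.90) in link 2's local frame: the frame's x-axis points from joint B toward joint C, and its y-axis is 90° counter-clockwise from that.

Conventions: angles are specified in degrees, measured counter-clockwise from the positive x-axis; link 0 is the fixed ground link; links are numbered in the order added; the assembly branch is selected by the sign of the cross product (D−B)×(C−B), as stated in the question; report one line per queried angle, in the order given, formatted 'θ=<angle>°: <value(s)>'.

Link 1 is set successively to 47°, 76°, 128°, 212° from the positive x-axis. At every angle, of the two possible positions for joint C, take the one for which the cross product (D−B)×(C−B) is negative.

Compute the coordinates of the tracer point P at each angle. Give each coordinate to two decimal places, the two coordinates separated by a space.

A=(0,0), D=(4.00,0)
θ=47°: B = A + 2.00·(cos47°, sin47°) = (1.3640, 1.4627)
θ=47°: |BD| = 3.0146
θ=47°: circle(B,8.00) ∩ circle(D,6.00): a=6.1513, h=5.1148
θ=47°:   candidates: C₊=(9.2244,2.9505) cross=15.419; C₋=(4.2610,-5.9943) cross=-15.419
θ=47°:   branch - wants cross < 0 → take C=(4.2610,-5.9943) (cross=-15.419)
θ=47°: ex = (C−B)/|BC| = (0.3621,-0.9321); ey = (0.9321,0.3621)
θ=47°: P = B + -1.67·ex + -2.90·ey = (-1.9439,1.9692)
θ=76°: B = A + 2.00·(cos76°, sin76°) = (0.4838, 1.9406)
θ=76°: |BD| = 4.0161
θ=76°: circle(B,8.00) ∩ circle(D,6.00): a=5.4940, h=5.8151
θ=76°:   candidates: C₊=(8.1038,4.3771) cross=23.354; C₋=(2.4840,-5.8053) cross=-23.354
θ=76°:   branch - wants cross < 0 → take C=(2.4840,-5.8053) (cross=-23.354)
θ=76°: ex = (C−B)/|BC| = (0.2500,-0.9682); ey = (0.9682,0.2500)
θ=76°: P = B + -1.67·ex + -2.90·ey = (-2.7416,2.8325)
θ=128°: B = A + 2.00·(cos128°, sin128°) = (-1.2313, 1.5760)
θ=128°: |BD| = 5.4636
θ=128°: circle(B,8.00) ∩ circle(D,6.00): a=5.2942, h=5.9976
θ=128°:   candidates: C₊=(5.5679,5.7915) cross=32.768; C₋=(2.1078,-5.6938) cross=-32.768
θ=128°:   branch - wants cross < 0 → take C=(2.1078,-5.6938) (cross=-32.768)
θ=128°: ex = (C−B)/|BC| = (0.4174,-0.9087); ey = (0.9087,0.4174)
θ=128°: P = B + -1.67·ex + -2.90·ey = (-4.5637,1.8832)
θ=212°: B = A + 2.00·(cos212°, sin212°) = (-1.6961, -1.0598)
θ=212°: |BD| = 5.7939
θ=212°: circle(B,8.00) ∩ circle(D,6.00): a=5.3133, h=5.9807
θ=212°:   candidates: C₊=(2.4335,5.7919) cross=34.651; C₋=(4.6216,-5.9677) cross=-34.651
θ=212°:   branch - wants cross < 0 → take C=(4.6216,-5.9677) (cross=-34.651)
θ=212°: ex = (C−B)/|BC| = (0.7897,-0.6135); ey = (0.6135,0.7897)
θ=212°: P = B + -1.67·ex + -2.90·ey = (-4.7940,-2.3255)

θ=47°: -1.94 1.97
θ=76°: -2.74 2.83
θ=128°: -4.56 1.88
θ=212°: -4.79 -2.33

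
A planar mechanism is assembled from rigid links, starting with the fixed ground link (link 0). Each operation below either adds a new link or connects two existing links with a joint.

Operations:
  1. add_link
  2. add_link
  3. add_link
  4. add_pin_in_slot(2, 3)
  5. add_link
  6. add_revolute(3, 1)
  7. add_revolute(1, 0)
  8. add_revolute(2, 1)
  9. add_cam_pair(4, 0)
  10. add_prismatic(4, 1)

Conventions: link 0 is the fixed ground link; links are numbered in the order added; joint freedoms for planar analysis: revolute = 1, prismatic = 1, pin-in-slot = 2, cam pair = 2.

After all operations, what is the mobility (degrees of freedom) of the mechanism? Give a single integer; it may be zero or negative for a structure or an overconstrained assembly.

link 0 = ground. State L|J1|J2 = 1|0|0
+link1  2|0|0
+link2  3|0|0
+link3  4|0|0
PS(2,3) f=2→J2  4|0|1
+link4  5|0|1
R(3,1) f=1→J1  5|1|1
R(1,0) f=1→J1  5|2|1
R(2,1) f=1→J1  5|3|1
C(4,0) f=2→J2  5|3|2
P(4,1) f=1→J1  5|4|2
M = 3(5−1)−2·4−2 = 12−8−2 = 2

M = 2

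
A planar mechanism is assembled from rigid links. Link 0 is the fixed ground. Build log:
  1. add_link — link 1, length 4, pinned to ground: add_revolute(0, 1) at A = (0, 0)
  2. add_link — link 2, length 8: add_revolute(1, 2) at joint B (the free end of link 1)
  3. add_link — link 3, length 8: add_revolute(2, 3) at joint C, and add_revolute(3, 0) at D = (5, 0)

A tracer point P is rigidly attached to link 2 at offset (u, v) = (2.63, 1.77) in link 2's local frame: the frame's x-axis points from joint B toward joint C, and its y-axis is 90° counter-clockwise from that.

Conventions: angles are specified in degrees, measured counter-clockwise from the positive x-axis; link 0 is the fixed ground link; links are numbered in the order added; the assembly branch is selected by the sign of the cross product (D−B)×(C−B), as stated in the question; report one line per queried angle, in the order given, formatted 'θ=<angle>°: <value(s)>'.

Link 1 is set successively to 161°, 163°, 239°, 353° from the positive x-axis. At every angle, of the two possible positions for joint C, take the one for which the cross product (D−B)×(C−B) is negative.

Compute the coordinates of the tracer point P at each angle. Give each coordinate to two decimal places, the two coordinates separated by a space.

A=(0,0), D=(5.00,0)
θ=161°: B = A + 4.00·(cos161°, sin161°) = (-3.7821, 1.3023)
θ=161°: |BD| = 8.8781
θ=161°: circle(B,8.00) ∩ circle(D,8.00): a=4.4391, h=6.6554
θ=161°:   candidates: C₊=(1.5852,7.2346) cross=59.088; C₋=(-0.3673,-5.9323) cross=-59.088
θ=161°:   branch - wants cross < 0 → take C=(-0.3673,-5.9323) (cross=-59.088)
θ=161°: ex = (C−B)/|BC| = (0.4268,-0.9043); ey = (0.9043,0.4268)
θ=161°: P = B + 2.63·ex + 1.77·ey = (-1.0588,-0.3206)
θ=163°: B = A + 4.00·(cos163°, sin163°) = (-3.8252, 1.1695)
θ=163°: |BD| = 8.9024
θ=163°: circle(B,8.00) ∩ circle(D,8.00): a=4.4512, h=6.6473
θ=163°:   candidates: C₊=(1.4606,7.1745) cross=59.177; C₋=(-0.2859,-6.0050) cross=-59.177
θ=163°:   branch - wants cross < 0 → take C=(-0.2859,-6.0050) (cross=-59.177)
θ=163°: ex = (C−B)/|BC| = (0.4424,-0.8968); ey = (0.8968,0.4424)
θ=163°: P = B + 2.63·ex + 1.77·ey = (-1.0743,-0.4060)
θ=239°: B = A + 4.00·(cos239°, sin239°) = (-2.0602, -3.4287)
θ=239°: |BD| = 7.8487
θ=239°: circle(B,8.00) ∩ circle(D,8.00): a=3.9243, h=6.9713
θ=239°:   candidates: C₊=(-1.5755,4.5566) cross=54.716; C₋=(4.5153,-7.9853) cross=-54.716
θ=239°:   branch - wants cross < 0 → take C=(4.5153,-7.9853) (cross=-54.716)
θ=239°: ex = (C−B)/|BC| = (0.8219,-0.5696); ey = (0.5696,0.8219)
θ=239°: P = B + 2.63·ex + 1.77·ey = (1.1097,-3.4718)
θ=353°: B = A + 4.00·(cos353°, sin353°) = (3.9702, -0.4875)
θ=353°: |BD| = 1.1394
θ=353°: circle(B,8.00) ∩ circle(D,8.00): a=0.5697, h=7.9797
θ=353°:   candidates: C₊=(1.0710,6.9687) cross=9.092; C₋=(7.8992,-7.4562) cross=-9.092
θ=353°:   branch - wants cross < 0 → take C=(7.8992,-7.4562) (cross=-9.092)
θ=353°: ex = (C−B)/|BC| = (0.4911,-0.8711); ey = (0.8711,0.4911)
θ=353°: P = B + 2.63·ex + 1.77·ey = (6.8037,-1.9091)

θ=161°: -1.06 -0.32
θ=163°: -1.07 -0.41
θ=239°: 1.11 -3.47
θ=353°: 6.80 -1.91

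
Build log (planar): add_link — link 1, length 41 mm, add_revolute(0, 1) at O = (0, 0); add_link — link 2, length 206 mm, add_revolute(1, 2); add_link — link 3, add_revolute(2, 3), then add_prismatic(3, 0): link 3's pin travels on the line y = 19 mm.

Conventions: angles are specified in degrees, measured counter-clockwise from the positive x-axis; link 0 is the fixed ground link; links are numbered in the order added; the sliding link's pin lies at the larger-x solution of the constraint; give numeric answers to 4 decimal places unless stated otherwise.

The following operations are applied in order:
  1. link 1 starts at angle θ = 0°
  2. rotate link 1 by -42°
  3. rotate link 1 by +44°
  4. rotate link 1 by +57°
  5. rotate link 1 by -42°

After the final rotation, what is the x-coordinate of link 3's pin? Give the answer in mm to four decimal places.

geometry: r = 41 mm, L = 206 mm, e = 19 mm; θ starts at 0°
rotate link 1 by -42°: θ ← 0° -42° = -42°
rotate link 1 by +44°: θ ← -42° +44° = 2°
rotate link 1 by +57°: θ ← 2° +57° = 59°
rotate link 1 by -42°: θ ← 59° -42° = 17°
crank pin P = (r cos θ, r sin θ) = (39.208495, 11.987240)
h = r sin θ − e = 11.987240 − 19 = -7.012760
x = r cos θ + √(L² − h²) = 39.208495 + 205.880599 = 245.089094

245.0891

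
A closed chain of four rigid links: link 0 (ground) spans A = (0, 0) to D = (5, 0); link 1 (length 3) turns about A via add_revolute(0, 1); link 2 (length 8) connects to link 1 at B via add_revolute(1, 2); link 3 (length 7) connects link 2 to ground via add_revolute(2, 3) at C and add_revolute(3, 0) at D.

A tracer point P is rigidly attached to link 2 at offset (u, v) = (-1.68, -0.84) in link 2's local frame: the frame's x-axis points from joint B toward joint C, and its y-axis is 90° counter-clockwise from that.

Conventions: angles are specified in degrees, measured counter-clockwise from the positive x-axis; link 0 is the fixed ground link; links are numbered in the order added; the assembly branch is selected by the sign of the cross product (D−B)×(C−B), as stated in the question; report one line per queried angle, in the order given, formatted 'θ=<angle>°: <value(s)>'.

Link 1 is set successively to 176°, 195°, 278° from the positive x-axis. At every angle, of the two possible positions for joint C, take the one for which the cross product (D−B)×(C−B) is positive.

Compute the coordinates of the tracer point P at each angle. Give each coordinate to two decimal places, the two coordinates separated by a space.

A=(0,0), D=(5.00,0)
θ=176°: B = A + 3.00·(cos176°, sin176°) = (-2.9927, 0.2093)
θ=176°: |BD| = 7.9954
θ=176°: circle(B,8.00) ∩ circle(D,7.00): a=4.9358, h=6.2959
θ=176°:   candidates: C₊=(2.1062,6.3738) cross=50.338; C₋=(1.7766,-6.2137) cross=-50.338
θ=176°:   branch + wants cross > 0 → take C=(2.1062,6.3738) (cross=50.338)
θ=176°: ex = (C−B)/|BC| = (0.6374,0.7706); ey = (-0.7706,0.6374)
θ=176°: P = B + -1.68·ex + -0.84·ey = (-3.4162,-1.6207)
θ=195°: B = A + 3.00·(cos195°, sin195°) = (-2.8978, -0.7765)
θ=195°: |BD| = 7.9359
θ=195°: circle(B,8.00) ∩ circle(D,7.00): a=4.9130, h=6.3137
θ=195°:   candidates: C₊=(1.3739,5.9876) cross=50.104; C₋=(2.6094,-6.5791) cross=-50.104
θ=195°:   branch + wants cross > 0 → take C=(1.3739,5.9876) (cross=50.104)
θ=195°: ex = (C−B)/|BC| = (0.5340,0.8455); ey = (-0.8455,0.5340)
θ=195°: P = B + -1.68·ex + -0.84·ey = (-3.0846,-2.6454)
θ=278°: B = A + 3.00·(cos278°, sin278°) = (0.4175, -2.9708)
θ=278°: |BD| = 5.4612
θ=278°: circle(B,8.00) ∩ circle(D,7.00): a=4.1039, h=6.8672
θ=278°:   candidates: C₊=(0.1255,5.0239) cross=37.503; C₋=(7.5967,-6.5005) cross=-37.503
θ=278°:   branch + wants cross > 0 → take C=(0.1255,5.0239) (cross=37.503)
θ=278°: ex = (C−B)/|BC| = (-0.0365,0.9993); ey = (-0.9993,-0.0365)
θ=278°: P = B + -1.68·ex + -0.84·ey = (1.3183,-4.6190)

θ=176°: -3.42 -1.62
θ=195°: -3.08 -2.65
θ=278°: 1.32 -4.62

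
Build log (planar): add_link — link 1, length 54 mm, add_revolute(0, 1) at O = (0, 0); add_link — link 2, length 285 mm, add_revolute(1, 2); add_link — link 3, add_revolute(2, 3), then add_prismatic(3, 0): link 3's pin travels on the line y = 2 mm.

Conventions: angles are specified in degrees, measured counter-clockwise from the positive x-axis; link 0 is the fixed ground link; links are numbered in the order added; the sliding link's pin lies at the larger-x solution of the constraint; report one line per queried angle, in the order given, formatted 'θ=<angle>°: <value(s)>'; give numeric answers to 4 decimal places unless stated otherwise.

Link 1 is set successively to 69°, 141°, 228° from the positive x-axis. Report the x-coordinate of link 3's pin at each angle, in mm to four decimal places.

geometry: r = 54 mm, L = 285 mm, e = 2 mm
θ=69°: crank pin P = (r cos θ, r sin θ) = (19.351869, 50.413343)
θ=69°: h = r sin θ − e = 50.413343 − 2 = 48.413343
θ=69°: x = r cos θ + √(L² − h²) = 19.351869 + 280.857879 = 300.209748
θ=141°: crank pin P = (r cos θ, r sin θ) = (-41.965882, 33.983301)
θ=141°: h = r sin θ − e = 33.983301 − 2 = 31.983301
θ=141°: x = r cos θ + √(L² − h²) = -41.965882 + 283.199697 = 241.233815
θ=228°: crank pin P = (r cos θ, r sin θ) = (-36.133053, -40.129821)
θ=228°: h = r sin θ − e = -40.129821 − 2 = -42.129821
θ=228°: x = r cos θ + √(L² − h²) = -36.133053 + 281.868903 = 245.735850

θ=69°: 300.2097
θ=141°: 241.2338
θ=228°: 245.7358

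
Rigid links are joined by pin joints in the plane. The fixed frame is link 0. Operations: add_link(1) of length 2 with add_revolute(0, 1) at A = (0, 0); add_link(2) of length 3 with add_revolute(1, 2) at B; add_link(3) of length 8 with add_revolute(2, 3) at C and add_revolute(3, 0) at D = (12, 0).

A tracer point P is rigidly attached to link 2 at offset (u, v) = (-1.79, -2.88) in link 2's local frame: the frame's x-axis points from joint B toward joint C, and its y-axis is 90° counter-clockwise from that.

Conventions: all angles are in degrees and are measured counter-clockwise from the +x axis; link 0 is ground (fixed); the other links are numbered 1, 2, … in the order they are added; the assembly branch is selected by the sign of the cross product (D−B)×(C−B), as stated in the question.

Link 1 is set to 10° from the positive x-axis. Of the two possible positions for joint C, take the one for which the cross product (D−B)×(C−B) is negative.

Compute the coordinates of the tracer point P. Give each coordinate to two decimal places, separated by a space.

A=(0,0), D=(12.00,0)
B = A + 2.00·(cos10°, sin10°) = (1.9696, 0.3473)
|BD| = 10.0364
circle(B,3.00) ∩ circle(D,8.00): a=2.2782, h=1.9519
  candidates: C₊=(4.3140,2.2192) cross=19.590; C₋=(4.1789,-1.6823) cross=-19.590
  branch - wants cross < 0 → take C=(4.1789,-1.6823) (cross=-19.590)
ex = (C−B)/|BC| = (0.7364,-0.6765); ey = (0.6765,0.7364)
P = B + -1.79·ex + -2.88·ey = (-1.2970,-0.5626)

-1.30 -0.56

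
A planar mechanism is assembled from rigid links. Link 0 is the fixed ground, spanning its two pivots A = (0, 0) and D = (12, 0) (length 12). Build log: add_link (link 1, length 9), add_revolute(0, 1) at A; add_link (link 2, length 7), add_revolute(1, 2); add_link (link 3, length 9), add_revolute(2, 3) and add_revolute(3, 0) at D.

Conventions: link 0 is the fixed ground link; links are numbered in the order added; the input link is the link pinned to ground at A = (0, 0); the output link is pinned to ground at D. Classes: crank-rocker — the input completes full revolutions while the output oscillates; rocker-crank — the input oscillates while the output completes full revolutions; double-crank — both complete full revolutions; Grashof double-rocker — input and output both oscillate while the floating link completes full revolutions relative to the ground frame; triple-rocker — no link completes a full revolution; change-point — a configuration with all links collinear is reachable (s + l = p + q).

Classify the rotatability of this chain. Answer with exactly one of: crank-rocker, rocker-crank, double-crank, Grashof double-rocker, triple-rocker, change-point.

lengths: ground=12, input=9, coupler=7, output=9
sorted: s=7 (shortest), l=12 (longest), p+q=18
s + l = 19 vs p + q = 18
s + l > p + q → non-Grashof → no link fully rotates → triple-rocker

triple-rocker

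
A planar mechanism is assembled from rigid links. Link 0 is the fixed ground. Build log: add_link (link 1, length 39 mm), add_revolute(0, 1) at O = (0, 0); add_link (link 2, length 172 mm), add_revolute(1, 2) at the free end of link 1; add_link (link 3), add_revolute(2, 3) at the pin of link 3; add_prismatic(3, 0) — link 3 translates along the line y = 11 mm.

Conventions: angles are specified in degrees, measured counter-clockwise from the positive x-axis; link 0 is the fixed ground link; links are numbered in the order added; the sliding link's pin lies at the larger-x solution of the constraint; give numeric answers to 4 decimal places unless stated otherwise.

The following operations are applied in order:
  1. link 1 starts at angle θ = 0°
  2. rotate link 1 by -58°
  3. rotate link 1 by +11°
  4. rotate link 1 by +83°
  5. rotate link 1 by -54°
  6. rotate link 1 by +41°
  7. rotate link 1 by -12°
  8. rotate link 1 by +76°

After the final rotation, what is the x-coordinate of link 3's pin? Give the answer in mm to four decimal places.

geometry: r = 39 mm, L = 172 mm, e = 11 mm; θ starts at 0°
rotate link 1 by -58°: θ ← 0° -58° = -58°
rotate link 1 by +11°: θ ← -58° +11° = -47°
rotate link 1 by +83°: θ ← -47° +83° = 36°
rotate link 1 by -54°: θ ← 36° -54° = -18°
rotate link 1 by +41°: θ ← -18° +41° = 23°
rotate link 1 by -12°: θ ← 23° -12° = 11°
rotate link 1 by +76°: θ ← 11° +76° = 87°
crank pin P = (r cos θ, r sin θ) = (2.041102, 38.946552)
h = r sin θ − e = 38.946552 − 11 = 27.946552
x = r cos θ + √(L² − h²) = 2.041102 + 169.714437 = 171.755540

171.7555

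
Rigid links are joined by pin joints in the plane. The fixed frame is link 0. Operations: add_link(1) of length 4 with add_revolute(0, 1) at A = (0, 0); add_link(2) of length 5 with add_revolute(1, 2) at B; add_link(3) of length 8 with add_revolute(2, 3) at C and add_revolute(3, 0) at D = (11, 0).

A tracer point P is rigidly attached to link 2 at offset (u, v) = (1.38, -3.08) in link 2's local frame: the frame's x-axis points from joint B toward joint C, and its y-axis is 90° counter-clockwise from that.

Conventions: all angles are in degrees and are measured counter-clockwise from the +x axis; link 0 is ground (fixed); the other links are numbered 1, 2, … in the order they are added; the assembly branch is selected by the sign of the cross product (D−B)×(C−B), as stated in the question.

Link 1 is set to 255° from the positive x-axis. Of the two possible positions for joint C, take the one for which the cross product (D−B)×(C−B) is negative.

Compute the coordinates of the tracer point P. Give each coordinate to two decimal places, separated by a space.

A=(0,0), D=(11.00,0)
B = A + 4.00·(cos255°, sin255°) = (-1.0353, -3.8637)
|BD| = 12.6403
circle(B,5.00) ∩ circle(D,8.00): a=4.7774, h=1.4752
  candidates: C₊=(3.0626,-0.9988) cross=18.646; C₋=(3.9644,-3.8080) cross=-18.646
  branch - wants cross < 0 → take C=(3.9644,-3.8080) (cross=-18.646)
ex = (C−B)/|BC| = (0.9999,0.0111); ey = (-0.0111,0.9999)
P = B + 1.38·ex + -3.08·ey = (0.3790,-6.9281)

0.38 -6.93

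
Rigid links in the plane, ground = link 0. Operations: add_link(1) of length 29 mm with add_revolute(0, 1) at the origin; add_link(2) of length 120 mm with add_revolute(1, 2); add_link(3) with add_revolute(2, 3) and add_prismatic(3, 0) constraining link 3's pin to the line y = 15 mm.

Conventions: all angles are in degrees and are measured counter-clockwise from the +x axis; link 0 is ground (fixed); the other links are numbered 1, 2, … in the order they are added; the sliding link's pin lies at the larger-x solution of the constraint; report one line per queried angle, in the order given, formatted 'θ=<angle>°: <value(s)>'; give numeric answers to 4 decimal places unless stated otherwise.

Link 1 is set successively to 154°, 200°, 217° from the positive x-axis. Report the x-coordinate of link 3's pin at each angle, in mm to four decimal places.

geometry: r = 29 mm, L = 120 mm, e = 15 mm
θ=154°: crank pin P = (r cos θ, r sin θ) = (-26.065027, 12.712763)
θ=154°: h = r sin θ − e = 12.712763 − 15 = -2.287237
θ=154°: x = r cos θ + √(L² − h²) = -26.065027 + 119.978200 = 93.913173
θ=200°: crank pin P = (r cos θ, r sin θ) = (-27.251086, -9.918584)
θ=200°: h = r sin θ − e = -9.918584 − 15 = -24.918584
θ=200°: x = r cos θ + √(L² − h²) = -27.251086 + 117.384259 = 90.133173
θ=217°: crank pin P = (r cos θ, r sin θ) = (-23.160430, -17.452636)
θ=217°: h = r sin θ − e = -17.452636 − 15 = -32.452636
θ=217°: x = r cos θ + √(L² − h²) = -23.160430 + 115.528466 = 92.368036

θ=154°: 93.9132
θ=200°: 90.1332
θ=217°: 92.3680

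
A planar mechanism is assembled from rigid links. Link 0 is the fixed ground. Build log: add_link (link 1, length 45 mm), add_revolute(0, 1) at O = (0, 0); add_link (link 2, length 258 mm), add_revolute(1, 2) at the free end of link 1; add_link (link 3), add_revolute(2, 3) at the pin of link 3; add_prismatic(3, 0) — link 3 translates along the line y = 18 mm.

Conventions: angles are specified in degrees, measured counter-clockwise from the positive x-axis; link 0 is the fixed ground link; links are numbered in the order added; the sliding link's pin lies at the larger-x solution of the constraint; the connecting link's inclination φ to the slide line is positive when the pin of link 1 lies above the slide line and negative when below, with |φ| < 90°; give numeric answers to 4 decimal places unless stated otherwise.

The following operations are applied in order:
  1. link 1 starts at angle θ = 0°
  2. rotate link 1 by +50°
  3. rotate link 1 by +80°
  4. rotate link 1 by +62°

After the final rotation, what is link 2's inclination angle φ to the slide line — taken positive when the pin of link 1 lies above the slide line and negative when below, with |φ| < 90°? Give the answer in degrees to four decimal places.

geometry: r = 45 mm, L = 258 mm, e = 18 mm; θ starts at 0°
rotate link 1 by +50°: θ ← 0° +50° = 50°
rotate link 1 by +80°: θ ← 50° +80° = 130°
rotate link 1 by +62°: θ ← 130° +62° = 192°
h = r sin θ − e = -9.356026 − 18 = -27.356026
sin φ = h / L = -27.356026 / 258 = -0.10603111
φ = arcsin(-0.10603111) = -6.086576°

-6.0866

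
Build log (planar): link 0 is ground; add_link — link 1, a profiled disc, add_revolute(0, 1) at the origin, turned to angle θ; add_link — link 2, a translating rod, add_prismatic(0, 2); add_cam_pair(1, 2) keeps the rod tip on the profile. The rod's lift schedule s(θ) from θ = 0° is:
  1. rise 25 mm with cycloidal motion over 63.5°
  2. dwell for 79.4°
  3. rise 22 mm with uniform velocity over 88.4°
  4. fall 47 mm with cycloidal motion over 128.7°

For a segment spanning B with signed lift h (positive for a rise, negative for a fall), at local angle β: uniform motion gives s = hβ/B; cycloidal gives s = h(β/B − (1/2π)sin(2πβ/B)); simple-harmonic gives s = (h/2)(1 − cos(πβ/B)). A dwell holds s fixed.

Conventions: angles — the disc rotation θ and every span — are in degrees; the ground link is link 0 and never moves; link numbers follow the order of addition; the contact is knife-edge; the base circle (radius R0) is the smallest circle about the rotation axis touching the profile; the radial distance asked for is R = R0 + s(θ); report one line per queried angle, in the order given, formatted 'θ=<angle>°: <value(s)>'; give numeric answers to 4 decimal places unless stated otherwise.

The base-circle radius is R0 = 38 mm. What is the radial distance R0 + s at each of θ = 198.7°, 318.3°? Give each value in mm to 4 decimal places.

seg 1 [0°–63.5°] cycloidal, h=25: full span → s += 25 → s = 25.0000
seg 2 [63.5°–142.9°] dwell: s stays 25.0000
seg 3 [142.9°–231.3°] uniform, h=22: θ=198.7° here. β=55.8, B=88.4. 22·55.8/88.4 = 13.8869 → s = 38.8869
seg 3 [142.9°–231.3°] uniform, h=22: full span → s += 22 → s = 47.0000
seg 4 [231.3°–360°] cycloidal, h=-47: θ=318.3° here. β=87, B=128.7. -47·(0.6760 − sin(2π·0.6760)/(2π)) = -38.4576 → s = 8.5424
θ=198.7°: R = R0 + s = 38 + 38.8869 = 76.8869
θ=318.3°: R = R0 + s = 38 + 8.5424 = 46.5424

θ=198.7°: 76.8869
θ=318.3°: 46.5424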